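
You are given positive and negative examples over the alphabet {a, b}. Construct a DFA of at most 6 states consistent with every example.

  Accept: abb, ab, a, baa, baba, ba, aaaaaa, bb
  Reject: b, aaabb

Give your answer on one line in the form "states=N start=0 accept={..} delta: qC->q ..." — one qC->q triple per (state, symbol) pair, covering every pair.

Grow the machine one transition at a time. Run the examples from 0; the earliest place one falls off (shortest prefix, ties alphabetical) gets sent to the lowest-numbered state that keeps every Accept/Reject pair distinguishable — a pair clashes when both reach the same state with identical unread suffix — and to a fresh state only if none does.
a: 0a undefined. 0a->0: no, abb/aaabb meet in 0 with "bb" left. Open state 1: 0a->1.
b: 0b undefined. 0b->0: no, bb/b meet in 0. 0b->1: no, a/b meet in 1. Open state 2: 0b->2.
aa: 1a undefined. 1a->0: no, abb/aaabb meet in 1 with "bb" left. 1a->1: no, abb/aaabb meet in 1 with "bb" left. 1a->2: ok.
ab: 1b undefined. 1b->0: no, abb/b meet in 2. 1b->1: ok.
ba: 2a undefined. 2a->0: no, bb/aaabb meet in 2 with "b" left. 2a->1: no, abb/aaabb meet in 1. 2a->2: no, baa/b meet in 2. Open state 3: 2a->3.
bb: 2b undefined. 2b->0: ok.
baa: 3a undefined. 3a->0: no, aaaaaa/b meet in 2. 3a->1: ok.
bab: 3b undefined. 3b->0: ok.
All examples now run through 4 states with every (state, symbol) defined. Accept strings end in {0,1,3}, Reject strings end in {2}; accept={0,1,3}.

states=4 start=0 accept={0,1,3} delta: 0a->1 0b->2 1a->2 1b->1 2a->3 2b->0 3a->1 3b->0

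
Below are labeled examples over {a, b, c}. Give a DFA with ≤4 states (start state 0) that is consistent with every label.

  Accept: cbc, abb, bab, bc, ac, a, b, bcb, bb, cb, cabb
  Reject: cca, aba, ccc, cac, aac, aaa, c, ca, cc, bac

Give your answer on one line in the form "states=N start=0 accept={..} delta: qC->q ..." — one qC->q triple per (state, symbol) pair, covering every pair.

states=3 start=0 accept={0,1} delta: 0a->1 0b->1 0c->2 1a->2 1b->1 1c->0 2a->2 2b->1 2c->2

Fold the examples into a partial DFA from state 0: repeatedly fix the first undefined (state, symbol) met by the shortest-then-alphabetical prefix, trying targets in increasing order and rejecting any under which an Accept and a Reject string meet in one state with the same remainder; add a state when all current targets are rejected. Accepting states are where Accept strings end.
a: 0a undefined. 0a->0: no, ac/aac meet in 0 with "c" left. Open state 1: 0a->1.
b: 0b undefined. 0b->0: no, bc/c meet in 0 with "c" left. 0b->1: ok.
c: 0c undefined. 0c->0: no, cbc/cac meet in 1 with "c" left. 0c->1: no, bc/cc meet in 1 with "c" left. Open state 2: 0c->2.
aa: 1a undefined. 1a->0: no, bab/aaa meet in 1. 1a->1: no, bc/aac meet in 1 with "c" left. 1a->2: ok.
ab: 1b undefined. 1b->0: no, abb/aba meet in 1. 1b->1: ok.
ac: 1c undefined. 1c->0: ok.
ca: 2a undefined. 2a->0: no, bc/aaa meet in 0. 2a->1: no, abb/aaa meet in 1. 2a->2: ok.
cb: 2b undefined. 2b->0: no, cbc/aba meet in 2. 2b->1: ok.
cc: 2c undefined. 2c->0: no, cbc/cac meet in 0. 2c->1: no, cbc/ccc meet in 0. 2c->2: ok.
All examples now run through 3 states with every (state, symbol) defined. Accept strings end in {0,1}, Reject strings end in {2}; accept={0,1}.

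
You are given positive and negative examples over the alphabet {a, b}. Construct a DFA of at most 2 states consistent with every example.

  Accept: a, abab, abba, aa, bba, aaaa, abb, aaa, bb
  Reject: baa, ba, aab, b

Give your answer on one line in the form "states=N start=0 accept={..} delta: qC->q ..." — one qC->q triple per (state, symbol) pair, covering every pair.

Fold the examples into a partial DFA from state 0: repeatedly fix the first undefined (state, symbol) met by the shortest-then-alphabetical prefix, trying targets in increasing order and rejecting any under which an Accept and a Reject string meet in one state with the same remainder; add a state when all current targets are rejected. Accepting states are where Accept strings end.
a: 0a undefined. 0a->0: ok.
b: 0b undefined. 0b->0: no, a/baa meet in 0. Open state 1: 0b->1.
ba: 1a undefined. 1a->0: no, a/baa meet in 0. 1a->1: ok.
bb: 1b undefined. 1b->0: ok.
All examples now run through 2 states with every (state, symbol) defined. Accept strings end in {0}, Reject strings end in {1}; accept={0}.

states=2 start=0 accept={0} delta: 0a->0 0b->1 1a->1 1b->0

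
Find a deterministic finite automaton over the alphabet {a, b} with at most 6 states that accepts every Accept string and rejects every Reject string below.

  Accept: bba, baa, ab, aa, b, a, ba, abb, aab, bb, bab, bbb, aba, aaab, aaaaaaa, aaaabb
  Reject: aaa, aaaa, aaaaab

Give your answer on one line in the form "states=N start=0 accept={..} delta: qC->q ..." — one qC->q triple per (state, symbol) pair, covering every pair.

Fold the examples into a partial DFA from state 0: repeatedly fix the first undefined (state, symbol) met by the shortest-then-alphabetical prefix, trying targets in increasing order and rejecting any under which an Accept and a Reject string meet in one state with the same remainder; add a state when all current targets are rejected. Accepting states are where Accept strings end.
a: 0a undefined. 0a->0: no, ab/aaaaab meet in 0 with "b" left. Open state 1: 0a->1.
b: 0b undefined. 0b->0: ok.
aa: 1a undefined. 1a->0: no, bba/aaa meet in 1. 1a->1: no, bba/aaa meet in 1. Open state 2: 1a->2.
ab: 1b undefined. 1b->0: ok.
aaa: 2a undefined. 2a->0: no, bba/aaaa meet in 1. 2a->1: no, bba/aaa meet in 1. 2a->2: no, baa/aaa meet in 2. Open state 3: 2a->3.
aab: 2b undefined. 2b->0: ok.
aaaa: 3a undefined. 3a->0: no, ab/aaaa meet in 0. 3a->1: no, bba/aaaa meet in 1. 3a->2: no, baa/aaaa meet in 2. 3a->3: no, aaab/aaaaab meet in 3 with "b" left. Open state 4: 3a->4.
aaab: 3b undefined. 3b->0: ok.
aaaaa: 4a undefined. 4a->0: no, ab/aaaaab meet in 0. 4a->1: no, ab/aaaaab meet in 0. 4a->2: no, ab/aaaaab meet in 0. 4a->3: no, ab/aaaaab meet in 0. 4a->4: no, aaaaaaa/aaaa meet in 4. Open state 5: 4a->5.
aaaab: 4b undefined. 4b->0: ok.
aaaaaa: 5a undefined. 5a->0: ok.
aaaaab: 5b undefined. 5b->0: no, ab/aaaaab meet in 0. 5b->1: no, bba/aaaaab meet in 1. 5b->2: no, baa/aaaaab meet in 2. 5b->3: ok.
All examples now run through 6 states with every (state, symbol) defined. Accept strings end in {0,1,2}, Reject strings end in {3,4}; accept={0,1,2}.

states=6 start=0 accept={0,1,2} delta: 0a->1 0b->0 1a->2 1b->0 2a->3 2b->0 3a->4 3b->0 4a->5 4b->0 5a->0 5b->3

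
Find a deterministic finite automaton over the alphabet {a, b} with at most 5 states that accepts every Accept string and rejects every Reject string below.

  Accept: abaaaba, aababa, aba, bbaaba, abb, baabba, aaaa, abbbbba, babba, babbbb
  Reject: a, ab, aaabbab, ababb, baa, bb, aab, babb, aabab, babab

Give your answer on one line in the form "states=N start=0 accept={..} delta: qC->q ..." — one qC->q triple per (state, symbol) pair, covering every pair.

states=4 start=0 accept={0,3} delta: 0a->1 0b->1 1a->0 1b->2 2a->0 2b->3 3a->0 3b->0

Fold the examples into a partial DFA from state 0: repeatedly fix the first undefined (state, symbol) met by the shortest-then-alphabetical prefix, trying targets in increasing order and rejecting any under which an Accept and a Reject string meet in one state with the same remainder; add a state when all current targets are rejected. Accepting states are where Accept strings end.
a: 0a undefined. 0a->0: no, abb/bb meet in 0 with "bb" left. Open state 1: 0a->1.
b: 0b undefined. 0b->0: no, abb/babb meet in 1 with "bb" left. 0b->1: ok.
aa: 1a undefined. 1a->0: ok.
ab: 1b undefined. 1b->0: no, abaaaba/a meet in 1. 1b->1: no, abb/a meet in 1. Open state 2: 1b->2.
aba: 2a undefined. 2a->0: ok.
abb: 2b undefined. 2b->0: no, baabba/a meet in 1. 2b->1: no, abb/a meet in 1. 2b->2: no, abb/ab meet in 2. Open state 3: 2b->3.
abbb: 3b undefined. 3b->0: ok.
aaabba: 3a undefined. 3a->0: ok.
All examples now run through 4 states with every (state, symbol) defined. Accept strings end in {0,3}, Reject strings end in {1,2}; accept={0,3}.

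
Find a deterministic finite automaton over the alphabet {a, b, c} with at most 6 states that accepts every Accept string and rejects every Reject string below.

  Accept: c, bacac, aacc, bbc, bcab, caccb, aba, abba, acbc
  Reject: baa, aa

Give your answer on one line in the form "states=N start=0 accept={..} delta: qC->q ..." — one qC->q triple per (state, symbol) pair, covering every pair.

states=3 start=0 accept={1,2} delta: 0a->0 0b->1 0c->1 1a->2 1b->1 1c->1 2a->0 2b->1 2c->0

Grow the machine one transition at a time. Run the examples from 0; the earliest place one falls off (shortest prefix, ties alphabetical) gets sent to the lowest-numbered state that keeps every Accept/Reject pair distinguishable — a pair clashes when both reach the same state with identical unread suffix — and to a fresh state only if none does.
a: 0a undefined. 0a->0: ok.
b: 0b undefined. 0b->0: no, aba/baa meet in 0. Open state 1: 0b->1.
c: 0c undefined. 0c->0: no, c/aa meet in 0. 0c->1: ok.
ba: 1a undefined. 1a->0: no, aba/baa meet in 0. 1a->1: no, c/baa meet in 1. Open state 2: 1a->2.
bb: 1b undefined. 1b->0: no, abba/aa meet in 0. 1b->1: ok.
bc: 1c undefined. 1c->0: no, aacc/aa meet in 0. 1c->1: ok.
baa: 2a undefined. 2a->0: ok.
bac: 2c undefined. 2c->0: ok.
bcab: 2b undefined. 2b->0: no, bcab/baa meet in 0. 2b->1: ok.
All examples now run through 3 states with every (state, symbol) defined. Accept strings end in {1,2}, Reject strings end in {0}; accept={1,2}.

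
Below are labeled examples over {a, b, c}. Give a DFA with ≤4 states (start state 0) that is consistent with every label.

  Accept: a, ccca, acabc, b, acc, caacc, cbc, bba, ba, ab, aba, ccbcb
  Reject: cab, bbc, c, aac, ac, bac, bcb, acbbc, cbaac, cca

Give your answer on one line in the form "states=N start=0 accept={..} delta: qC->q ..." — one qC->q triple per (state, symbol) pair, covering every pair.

State merging on the prefix tree: take the shortest (then alphabetical) example prefix whose next move is undefined and point that move at state 0, else 1, else 2, ...; a target is out if some Accept/Reject pair would then sit in one state with the same input left (inseparable). If every existing state is out, open a new one.
a: 0a undefined. 0a->0: ok.
b: 0b undefined. 0b->0: ok.
c: 0c undefined. 0c->0: no, a/cab meet in 0. Open state 1: 0c->1.
ca: 1a undefined. 1a->0: no, a/cab meet in 0. 1a->1: ok.
cb: 1b undefined. 1b->0: no, a/cab meet in 0. 1b->1: no, acabc/acbbc meet in 1 with "c" left. Open state 2: 1b->2.
cc: 1c undefined. 1c->0: no, a/cca meet in 0. 1c->1: no, ccca/bbc meet in 1. 1c->2: no, acc/cab meet in 2. Open state 3: 1c->3.
cba: 2a undefined. 2a->0: ok.
cbc: 2c undefined. 2c->0: ok.
cca: 3a undefined. 3a->0: no, a/cca meet in 0. 3a->1: ok.
ccb: 3b undefined. 3b->0: no, ccbcb/cab meet in 2. 3b->1: no, ccbcb/bbc meet in 1. 3b->2: ok.
ccc: 3c undefined. 3c->0: ok.
acbb: 2b undefined. 2b->0: ok.
All examples now run through 4 states with every (state, symbol) defined. Accept strings end in {0,3}, Reject strings end in {1,2}; accept={0,3}.

states=4 start=0 accept={0,3} delta: 0a->0 0b->0 0c->1 1a->1 1b->2 1c->3 2a->0 2b->0 2c->0 3a->1 3b->2 3c->0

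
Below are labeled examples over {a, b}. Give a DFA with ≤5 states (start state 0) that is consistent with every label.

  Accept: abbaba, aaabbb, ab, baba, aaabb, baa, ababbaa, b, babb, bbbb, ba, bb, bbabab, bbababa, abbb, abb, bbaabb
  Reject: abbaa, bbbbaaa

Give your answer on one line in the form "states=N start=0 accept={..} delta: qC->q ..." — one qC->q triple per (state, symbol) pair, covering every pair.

State merging on the prefix tree: take the shortest (then alphabetical) example prefix whose next move is undefined and point that move at state 0, else 1, else 2, ...; a target is out if some Accept/Reject pair would then sit in one state with the same input left (inseparable). If every existing state is out, open a new one.
a: 0a undefined. 0a->0: ok.
b: 0b undefined. 0b->0: no, abbaba/abbaa meet in 0. Open state 1: 0b->1.
ba: 1a undefined. 1a->0: no, ababbaa/abbaa meet in 1 with "baa" left. 1a->1: ok.
bb: 1b undefined. 1b->0: no, baba/abbaa meet in 0. 1b->1: no, abbaba/abbaa meet in 1. Open state 2: 1b->2.
bba: 2a undefined. 2a->0: no, baba/abbaa meet in 0. 2a->1: no, abbaba/abbaa meet in 1. 2a->2: no, baba/abbaa meet in 2. Open state 3: 2a->3.
bbb: 2b undefined. 2b->0: no, ab/bbbbaaa meet in 1. 2b->1: ok.
bbaa: 3a undefined. 3a->0: ok.
bbab: 3b undefined. 3b->0: no, abbaba/abbaa meet in 0. 3b->1: ok.
All examples now run through 4 states with every (state, symbol) defined. Accept strings end in {1,2,3}, Reject strings end in {0}; accept={1,2,3}.

states=4 start=0 accept={1,2,3} delta: 0a->0 0b->1 1a->1 1b->2 2a->3 2b->1 3a->0 3b->1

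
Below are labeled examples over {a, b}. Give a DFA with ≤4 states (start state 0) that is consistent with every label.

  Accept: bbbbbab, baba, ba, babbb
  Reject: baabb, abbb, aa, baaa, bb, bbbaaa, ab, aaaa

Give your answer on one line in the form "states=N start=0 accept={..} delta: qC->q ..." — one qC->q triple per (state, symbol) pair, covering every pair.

Fold the examples into a partial DFA from state 0: repeatedly fix the first undefined (state, symbol) met by the shortest-then-alphabetical prefix, trying targets in increasing order and rejecting any under which an Accept and a Reject string meet in one state with the same remainder; add a state when all current targets are rejected. Accepting states are where Accept strings end.
a: 0a undefined. 0a->0: ok.
b: 0b undefined. 0b->0: no, bbbbbab/baabb meet in 0. Open state 1: 0b->1.
ba: 1a undefined. 1a->0: no, baba/aa meet in 0. 1a->1: no, ba/baaa meet in 1. Open state 2: 1a->2.
bb: 1b undefined. 1b->0: ok.
baa: 2a undefined. 2a->0: ok.
bab: 2b undefined. 2b->0: no, bbbbbab/baabb meet in 0. 2b->1: no, bbbbbab/abbb meet in 1. 2b->2: no, baba/baabb meet in 0. Open state 3: 2b->3.
baba: 3a undefined. 3a->0: no, baba/baabb meet in 0. 3a->1: no, baba/abbb meet in 1. 3a->2: ok.
babb: 3b undefined. 3b->0: no, babbb/abbb meet in 1. 3b->1: no, babbb/baabb meet in 0. 3b->2: ok.
All examples now run through 4 states with every (state, symbol) defined. Accept strings end in {2,3}, Reject strings end in {0,1}; accept={2,3}.

states=4 start=0 accept={2,3} delta: 0a->0 0b->1 1a->2 1b->0 2a->0 2b->3 3a->2 3b->2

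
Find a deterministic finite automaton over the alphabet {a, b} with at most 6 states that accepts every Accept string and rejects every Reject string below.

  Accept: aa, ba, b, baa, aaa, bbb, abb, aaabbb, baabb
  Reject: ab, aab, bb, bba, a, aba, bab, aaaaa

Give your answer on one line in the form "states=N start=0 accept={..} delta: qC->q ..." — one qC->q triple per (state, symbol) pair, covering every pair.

states=5 start=0 accept={2,3,4} delta: 0a->1 0b->2 1a->2 1b->0 2a->3 2b->0 3a->4 3b->1 4a->0 4b->0

Fold the examples into a partial DFA from state 0: repeatedly fix the first undefined (state, symbol) met by the shortest-then-alphabetical prefix, trying targets in increasing order and rejecting any under which an Accept and a Reject string meet in one state with the same remainder; add a state when all current targets are rejected. Accepting states are where Accept strings end.
a: 0a undefined. 0a->0: no, aa/a meet in 0. Open state 1: 0a->1.
b: 0b undefined. 0b->0: no, ba/bba meet in 1. 0b->1: no, b/a meet in 1. Open state 2: 0b->2.
aa: 1a undefined. 1a->0: no, b/aab meet in 2. 1a->1: no, aa/a meet in 1. 1a->2: ok.
ab: 1b undefined. 1b->0: ok.
ba: 2a undefined. 2a->0: no, aa/bab meet in 2. 2a->1: no, ba/a meet in 1. 2a->2: no, aa/aaaaa meet in 2. Open state 3: 2a->3.
bb: 2b undefined. 2b->0: ok.
baa: 3a undefined. 3a->0: no, baa/ab meet in 0. 3a->1: no, aa/aaaaa meet in 2. 3a->2: no, ba/aaaaa meet in 3. 3a->3: no, ba/aaaaa meet in 3. Open state 4: 3a->4.
bab: 3b undefined. 3b->0: no, aaabbb/ab meet in 0. 3b->1: ok.
baab: 4b undefined. 4b->0: ok.
aaaaa: 4a undefined. 4a->0: ok.
All examples now run through 5 states with every (state, symbol) defined. Accept strings end in {2,3,4}, Reject strings end in {0,1}; accept={2,3,4}.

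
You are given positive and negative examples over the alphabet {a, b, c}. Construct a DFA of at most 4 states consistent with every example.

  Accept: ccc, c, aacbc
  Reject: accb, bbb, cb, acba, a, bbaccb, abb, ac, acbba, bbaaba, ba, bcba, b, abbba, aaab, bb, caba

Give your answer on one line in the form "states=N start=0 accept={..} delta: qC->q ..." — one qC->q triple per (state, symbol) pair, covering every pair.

State merging on the prefix tree: take the shortest (then alphabetical) example prefix whose next move is undefined and point that move at state 0, else 1, else 2, ...; a target is out if some Accept/Reject pair would then sit in one state with the same input left (inseparable). If every existing state is out, open a new one.
a: 0a undefined. 0a->0: no, c/ac meet in 0 with "c" left. Open state 1: 0a->1.
b: 0b undefined. 0b->0: ok.
c: 0c undefined. 0c->0: no, ccc/bbb meet in 0. 0c->1: no, c/a meet in 1. Open state 2: 0c->2.
aa: 1a undefined. 1a->0: ok.
ab: 1b undefined. 1b->0: ok.
ac: 1c undefined. 1c->0: ok.
ca: 2a undefined. 2a->0: ok.
cb: 2b undefined. 2b->0: ok.
cc: 2c undefined. 2c->0: ok.
All examples now run through 3 states with every (state, symbol) defined. Accept strings end in {2}, Reject strings end in {0,1}; accept={2}.

states=3 start=0 accept={2} delta: 0a->1 0b->0 0c->2 1a->0 1b->0 1c->0 2a->0 2b->0 2c->0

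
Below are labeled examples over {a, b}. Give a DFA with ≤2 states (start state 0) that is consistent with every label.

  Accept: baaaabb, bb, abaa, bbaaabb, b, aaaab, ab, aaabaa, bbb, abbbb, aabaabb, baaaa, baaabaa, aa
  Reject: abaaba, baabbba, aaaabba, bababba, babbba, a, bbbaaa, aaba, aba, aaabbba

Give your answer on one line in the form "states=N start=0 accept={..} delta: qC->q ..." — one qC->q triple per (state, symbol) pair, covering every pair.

Grow the machine one transition at a time. Run the examples from 0; the earliest place one falls off (shortest prefix, ties alphabetical) gets sent to the lowest-numbered state that keeps every Accept/Reject pair distinguishable — a pair clashes when both reach the same state with identical unread suffix — and to a fresh state only if none does.
a: 0a undefined. 0a->0: no, aa/a meet in 0. Open state 1: 0a->1.
b: 0b undefined. 0b->0: ok.
aa: 1a undefined. 1a->0: ok.
ab: 1b undefined. 1b->0: ok.
All examples now run through 2 states with every (state, symbol) defined. Accept strings end in {0}, Reject strings end in {1}; accept={0}.

states=2 start=0 accept={0} delta: 0a->1 0b->0 1a->0 1b->0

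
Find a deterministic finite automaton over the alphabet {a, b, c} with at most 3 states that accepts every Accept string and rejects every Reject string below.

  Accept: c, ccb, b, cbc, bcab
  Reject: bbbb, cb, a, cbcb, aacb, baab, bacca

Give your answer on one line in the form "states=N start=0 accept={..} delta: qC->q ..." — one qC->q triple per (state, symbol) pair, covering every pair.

states=3 start=0 accept={1} delta: 0a->0 0b->1 0c->1 1a->1 1b->0 1c->2 2a->0 2b->1 2c->0

Grow the machine one transition at a time. Run the examples from 0; the earliest place one falls off (shortest prefix, ties alphabetical) gets sent to the lowest-numbered state that keeps every Accept/Reject pair distinguishable — a pair clashes when both reach the same state with identical unread suffix — and to a fresh state only if none does.
a: 0a undefined. 0a->0: ok.
b: 0b undefined. 0b->0: no, b/bbbb meet in 0. Open state 1: 0b->1.
c: 0c undefined. 0c->0: no, c/a meet in 0. 0c->1: ok.
ba: 1a undefined. 1a->0: no, c/baab meet in 1. 1a->1: ok.
bb: 1b undefined. 1b->0: ok.
bc: 1c undefined. 1c->0: no, c/bacca meet in 1. 1c->1: no, c/bacca meet in 1. Open state 2: 1c->2.
bca: 2a undefined. 2a->0: ok.
ccb: 2b undefined. 2b->0: no, ccb/bbbb meet in 0. 2b->1: ok.
bacc: 2c undefined. 2c->0: ok.
All examples now run through 3 states with every (state, symbol) defined. Accept strings end in {1}, Reject strings end in {0}; accept={1}.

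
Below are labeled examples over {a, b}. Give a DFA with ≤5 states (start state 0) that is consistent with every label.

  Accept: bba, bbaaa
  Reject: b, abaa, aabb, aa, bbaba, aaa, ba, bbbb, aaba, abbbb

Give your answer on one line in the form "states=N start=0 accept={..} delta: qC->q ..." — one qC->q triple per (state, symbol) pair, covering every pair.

states=4 start=0 accept={3} delta: 0a->0 0b->1 1a->0 1b->2 2a->3 2b->0 3a->2 3b->0

Fold the examples into a partial DFA from state 0: repeatedly fix the first undefined (state, symbol) met by the shortest-then-alphabetical prefix, trying targets in increasing order and rejecting any under which an Accept and a Reject string meet in one state with the same remainder; add a state when all current targets are rejected. Accepting states are where Accept strings end.
a: 0a undefined. 0a->0: ok.
b: 0b undefined. 0b->0: no, bba/b meet in 0. Open state 1: 0b->1.
ba: 1a undefined. 1a->0: ok.
bb: 1b undefined. 1b->0: no, bba/abaa meet in 0. 1b->1: no, bba/abaa meet in 0. Open state 2: 1b->2.
bba: 2a undefined. 2a->0: no, bba/abaa meet in 0. 2a->1: no, bba/b meet in 1. 2a->2: no, bba/aabb meet in 2. Open state 3: 2a->3.
bbb: 2b undefined. 2b->0: ok.
bbaa: 3a undefined. 3a->0: no, bbaaa/abaa meet in 0. 3a->1: no, bbaaa/abaa meet in 0. 3a->2: ok.
bbab: 3b undefined. 3b->0: ok.
All examples now run through 4 states with every (state, symbol) defined. Accept strings end in {3}, Reject strings end in {0,1,2}; accept={3}.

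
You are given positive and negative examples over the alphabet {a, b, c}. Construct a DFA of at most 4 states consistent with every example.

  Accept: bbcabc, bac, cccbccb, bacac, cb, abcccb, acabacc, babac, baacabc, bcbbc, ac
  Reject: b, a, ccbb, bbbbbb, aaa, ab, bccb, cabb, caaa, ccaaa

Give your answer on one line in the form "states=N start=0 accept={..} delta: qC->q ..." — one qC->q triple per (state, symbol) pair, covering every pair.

states=3 start=0 accept={1,2} delta: 0a->0 0b->0 0c->1 1a->0 1b->1 1c->2 2a->0 2b->0 2c->1

Grow the machine one transition at a time. Run the examples from 0; the earliest place one falls off (shortest prefix, ties alphabetical) gets sent to the lowest-numbered state that keeps every Accept/Reject pair distinguishable — a pair clashes when both reach the same state with identical unread suffix — and to a fresh state only if none does.
a: 0a undefined. 0a->0: ok.
b: 0b undefined. 0b->0: ok.
c: 0c undefined. 0c->0: no, bbcabc/b meet in 0. Open state 1: 0c->1.
ca: 1a undefined. 1a->0: ok.
cb: 1b undefined. 1b->0: no, cb/b meet in 0. 1b->1: ok.
cc: 1c undefined. 1c->0: no, acabacc/b meet in 0. 1c->1: no, bbcabc/ccbb meet in 1. Open state 2: 1c->2.
cca: 2a undefined. 2a->0: ok.
ccb: 2b undefined. 2b->0: ok.
ccc: 2c undefined. 2c->0: no, cccbccb/b meet in 0. 2c->1: ok.
All examples now run through 3 states with every (state, symbol) defined. Accept strings end in {1,2}, Reject strings end in {0}; accept={1,2}.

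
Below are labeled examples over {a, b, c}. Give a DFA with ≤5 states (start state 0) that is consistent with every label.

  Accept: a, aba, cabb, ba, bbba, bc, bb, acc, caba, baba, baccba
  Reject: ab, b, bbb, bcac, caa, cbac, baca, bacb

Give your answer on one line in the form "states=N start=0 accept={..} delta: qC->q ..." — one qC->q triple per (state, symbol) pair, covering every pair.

states=3 start=0 accept={0,2} delta: 0a->0 0b->1 0c->1 1a->2 1b->0 1c->0 2a->1 2b->1 2c->2

Grow the machine one transition at a time. Run the examples from 0; the earliest place one falls off (shortest prefix, ties alphabetical) gets sent to the lowest-numbered state that keeps every Accept/Reject pair distinguishable — a pair clashes when both reach the same state with identical unread suffix — and to a fresh state only if none does.
a: 0a undefined. 0a->0: ok.
b: 0b undefined. 0b->0: no, a/ab meet in 0. Open state 1: 0b->1.
c: 0c undefined. 0c->0: no, a/caa meet in 0. 0c->1: ok.
ba: 1a undefined. 1a->0: no, a/caa meet in 0. 1a->1: no, aba/ab meet in 1. Open state 2: 1a->2.
bb: 1b undefined. 1b->0: ok.
bc: 1c undefined. 1c->0: ok.
bab: 2b undefined. 2b->0: no, cabb/ab meet in 1. 2b->1: ok.
bac: 2c undefined. 2c->0: no, a/baca meet in 0. 2c->1: no, a/bacb meet in 0. 2c->2: ok.
caa: 2a undefined. 2a->0: no, a/caa meet in 0. 2a->1: ok.
All examples now run through 3 states with every (state, symbol) defined. Accept strings end in {0,2}, Reject strings end in {1}; accept={0,2}.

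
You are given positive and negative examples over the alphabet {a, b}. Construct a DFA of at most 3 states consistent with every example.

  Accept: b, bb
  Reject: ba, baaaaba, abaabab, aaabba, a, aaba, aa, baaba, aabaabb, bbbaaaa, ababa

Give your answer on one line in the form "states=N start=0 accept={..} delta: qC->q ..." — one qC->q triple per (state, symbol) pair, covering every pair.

states=3 start=0 accept={1} delta: 0a->0 0b->1 1a->2 1b->1 2a->2 2b->2

State merging on the prefix tree: take the shortest (then alphabetical) example prefix whose next move is undefined and point that move at state 0, else 1, else 2, ...; a target is out if some Accept/Reject pair would then sit in one state with the same input left (inseparable). If every existing state is out, open a new one.
a: 0a undefined. 0a->0: ok.
b: 0b undefined. 0b->0: no, b/ba meet in 0. Open state 1: 0b->1.
ba: 1a undefined. 1a->0: no, b/abaabab meet in 1. 1a->1: no, b/ba meet in 1. Open state 2: 1a->2.
bb: 1b undefined. 1b->0: no, bb/aaabba meet in 0. 1b->1: ok.
baa: 2a undefined. 2a->0: no, b/aabaabb meet in 1. 2a->1: no, b/aabaabb meet in 1. 2a->2: ok.
abab: 2b undefined. 2b->0: no, b/abaabab meet in 1. 2b->1: no, b/abaabab meet in 1. 2b->2: ok.
All examples now run through 3 states with every (state, symbol) defined. Accept strings end in {1}, Reject strings end in {0,2}; accept={1}.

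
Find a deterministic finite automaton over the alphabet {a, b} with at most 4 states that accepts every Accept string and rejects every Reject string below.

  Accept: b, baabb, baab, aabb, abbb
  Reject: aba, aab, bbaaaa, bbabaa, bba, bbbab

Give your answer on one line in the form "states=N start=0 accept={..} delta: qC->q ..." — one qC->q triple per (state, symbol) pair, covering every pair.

states=3 start=0 accept={1} delta: 0a->1 0b->1 1a->2 1b->1 2a->0 2b->0

Fold the examples into a partial DFA from state 0: repeatedly fix the first undefined (state, symbol) met by the shortest-then-alphabetical prefix, trying targets in increasing order and rejecting any under which an Accept and a Reject string meet in one state with the same remainder; add a state when all current targets are rejected. Accepting states are where Accept strings end.
a: 0a undefined. 0a->0: no, b/aab meet in 0 with "b" left. Open state 1: 0a->1.
b: 0b undefined. 0b->0: no, baab/aab meet in 1 with "ab" left. 0b->1: ok.
aa: 1a undefined. 1a->0: no, b/aab meet in 1. 1a->1: no, baab/aab meet in 1 with "b" left. Open state 2: 1a->2.
ab: 1b undefined. 1b->0: no, b/aba meet in 1. 1b->1: ok.
aab: 2b undefined. 2b->0: ok.
baa: 2a undefined. 2a->0: ok.
All examples now run through 3 states with every (state, symbol) defined. Accept strings end in {1}, Reject strings end in {0,2}; accept={1}.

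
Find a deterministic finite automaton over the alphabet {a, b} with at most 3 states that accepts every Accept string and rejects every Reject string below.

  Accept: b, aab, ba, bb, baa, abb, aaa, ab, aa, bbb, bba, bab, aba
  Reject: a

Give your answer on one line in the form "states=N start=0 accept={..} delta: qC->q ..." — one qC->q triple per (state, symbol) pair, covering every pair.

Grow the machine one transition at a time. Run the examples from 0; the earliest place one falls off (shortest prefix, ties alphabetical) gets sent to the lowest-numbered state that keeps every Accept/Reject pair distinguishable — a pair clashes when both reach the same state with identical unread suffix — and to a fresh state only if none does.
a: 0a undefined. 0a->0: no, aaa/a meet in 0. Open state 1: 0a->1.
b: 0b undefined. 0b->0: no, ba/a meet in 1. 0b->1: no, b/a meet in 1. Open state 2: 0b->2.
aa: 1a undefined. 1a->0: no, aaa/a meet in 1. 1a->1: no, aaa/a meet in 1. 1a->2: ok.
ab: 1b undefined. 1b->0: no, aba/a meet in 1. 1b->1: no, abb/a meet in 1. 1b->2: ok.
ba: 2a undefined. 2a->0: no, baa/a meet in 1. 2a->1: no, ba/a meet in 1. 2a->2: ok.
bb: 2b undefined. 2b->0: no, bba/a meet in 1. 2b->1: no, aab/a meet in 1. 2b->2: ok.
All examples now run through 3 states with every (state, symbol) defined. Accept strings end in {2}, Reject strings end in {1}; accept={2}.

states=3 start=0 accept={2} delta: 0a->1 0b->2 1a->2 1b->2 2a->2 2b->2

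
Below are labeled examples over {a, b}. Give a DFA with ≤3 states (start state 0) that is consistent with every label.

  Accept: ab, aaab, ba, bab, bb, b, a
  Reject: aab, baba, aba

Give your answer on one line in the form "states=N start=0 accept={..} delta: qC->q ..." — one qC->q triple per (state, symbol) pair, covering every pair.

states=3 start=0 accept={0,1} delta: 0a->1 0b->0 1a->2 1b->1 2a->0 2b->2

Fold the examples into a partial DFA from state 0: repeatedly fix the first undefined (state, symbol) met by the shortest-then-alphabetical prefix, trying targets in increasing order and rejecting any under which an Accept and a Reject string meet in one state with the same remainder; add a state when all current targets are rejected. Accepting states are where Accept strings end.
a: 0a undefined. 0a->0: no, ab/aab meet in 0 with "b" left. Open state 1: 0a->1.
b: 0b undefined. 0b->0: ok.
aa: 1a undefined. 1a->0: no, bb/aab meet in 0. 1a->1: no, ab/aab meet in 1 with "b" left. Open state 2: 1a->2.
ab: 1b undefined. 1b->0: no, ba/baba meet in 1. 1b->1: ok.
aaa: 2a undefined. 2a->0: ok.
aab: 2b undefined. 2b->0: no, aaab/aab meet in 0. 2b->1: no, ab/aab meet in 1. 2b->2: ok.
All examples now run through 3 states with every (state, symbol) defined. Accept strings end in {0,1}, Reject strings end in {2}; accept={0,1}.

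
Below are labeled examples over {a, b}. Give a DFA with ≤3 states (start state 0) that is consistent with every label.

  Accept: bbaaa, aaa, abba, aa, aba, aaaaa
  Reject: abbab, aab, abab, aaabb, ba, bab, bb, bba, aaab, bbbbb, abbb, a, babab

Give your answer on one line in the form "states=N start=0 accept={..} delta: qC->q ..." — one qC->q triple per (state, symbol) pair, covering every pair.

Fold the examples into a partial DFA from state 0: repeatedly fix the first undefined (state, symbol) met by the shortest-then-alphabetical prefix, trying targets in increasing order and rejecting any under which an Accept and a Reject string meet in one state with the same remainder; add a state when all current targets are rejected. Accepting states are where Accept strings end.
a: 0a undefined. 0a->0: no, aaa/a meet in 0. Open state 1: 0a->1.
b: 0b undefined. 0b->0: ok.
aa: 1a undefined. 1a->0: no, bbaaa/ba meet in 1. 1a->1: no, bbaaa/ba meet in 1. Open state 2: 1a->2.
ab: 1b undefined. 1b->0: no, abba/ba meet in 1. 1b->1: ok.
aaa: 2a undefined. 2a->0: no, bbaaa/aaabb meet in 0. 2a->1: no, bbaaa/aaabb meet in 1. 2a->2: ok.
aab: 2b undefined. 2b->0: ok.
All examples now run through 3 states with every (state, symbol) defined. Accept strings end in {2}, Reject strings end in {0,1}; accept={2}.

states=3 start=0 accept={2} delta: 0a->1 0b->0 1a->2 1b->1 2a->2 2b->0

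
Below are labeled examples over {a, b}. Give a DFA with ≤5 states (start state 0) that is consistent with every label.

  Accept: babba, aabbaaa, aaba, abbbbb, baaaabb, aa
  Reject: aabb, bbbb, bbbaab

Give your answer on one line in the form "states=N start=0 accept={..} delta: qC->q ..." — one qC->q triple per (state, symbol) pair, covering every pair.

states=3 start=0 accept={0,1} delta: 0a->0 0b->1 1a->1 1b->2 2a->0 2b->1

Grow the machine one transition at a time. Run the examples from 0; the earliest place one falls off (shortest prefix, ties alphabetical) gets sent to the lowest-numbered state that keeps every Accept/Reject pair distinguishable — a pair clashes when both reach the same state with identical unread suffix — and to a fresh state only if none does.
a: 0a undefined. 0a->0: ok.
b: 0b undefined. 0b->0: no, babba/aabb meet in 0. Open state 1: 0b->1.
ba: 1a undefined. 1a->0: no, baaaabb/aabb meet in 1 with "b" left. 1a->1: ok.
bb: 1b undefined. 1b->0: no, aabbaaa/aabb meet in 0. 1b->1: no, babba/aabb meet in 1. Open state 2: 1b->2.
bbb: 2b undefined. 2b->0: no, aaba/bbbb meet in 1. 2b->1: ok.
aabba: 2a undefined. 2a->0: ok.
All examples now run through 3 states with every (state, symbol) defined. Accept strings end in {0,1}, Reject strings end in {2}; accept={0,1}.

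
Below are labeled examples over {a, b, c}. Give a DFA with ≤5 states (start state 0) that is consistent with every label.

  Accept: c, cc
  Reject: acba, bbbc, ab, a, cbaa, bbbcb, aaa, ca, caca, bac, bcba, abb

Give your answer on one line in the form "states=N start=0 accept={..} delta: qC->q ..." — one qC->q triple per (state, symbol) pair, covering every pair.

states=3 start=0 accept={2} delta: 0a->0 0b->1 0c->2 1a->1 1b->0 1c->0 2a->0 2b->0 2c->2

Grow the machine one transition at a time. Run the examples from 0; the earliest place one falls off (shortest prefix, ties alphabetical) gets sent to the lowest-numbered state that keeps every Accept/Reject pair distinguishable — a pair clashes when both reach the same state with identical unread suffix — and to a fresh state only if none does.
a: 0a undefined. 0a->0: ok.
b: 0b undefined. 0b->0: no, c/bbbc meet in 0 with "c" left. Open state 1: 0b->1.
c: 0c undefined. 0c->0: no, c/a meet in 0. 0c->1: no, c/ab meet in 1. Open state 2: 0c->2.
ba: 1a undefined. 1a->0: no, c/bac meet in 2. 1a->1: ok.
bb: 1b undefined. 1b->0: ok.
bc: 1c undefined. 1c->0: ok.
ca: 2a undefined. 2a->0: ok.
cb: 2b undefined. 2b->0: ok.
cc: 2c undefined. 2c->0: no, cc/acba meet in 0. 2c->1: no, cc/ab meet in 1. 2c->2: ok.
All examples now run through 3 states with every (state, symbol) defined. Accept strings end in {2}, Reject strings end in {0,1}; accept={2}.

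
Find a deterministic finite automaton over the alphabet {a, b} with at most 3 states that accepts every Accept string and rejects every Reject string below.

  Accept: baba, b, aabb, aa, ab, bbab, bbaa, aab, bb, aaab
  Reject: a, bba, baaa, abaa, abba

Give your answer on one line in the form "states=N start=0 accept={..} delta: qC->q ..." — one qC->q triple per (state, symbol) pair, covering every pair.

states=3 start=0 accept={0,2} delta: 0a->1 0b->0 1a->0 1b->2 2a->0 2b->0

Grow the machine one transition at a time. Run the examples from 0; the earliest place one falls off (shortest prefix, ties alphabetical) gets sent to the lowest-numbered state that keeps every Accept/Reject pair distinguishable — a pair clashes when both reach the same state with identical unread suffix — and to a fresh state only if none does.
a: 0a undefined. 0a->0: no, aa/a meet in 0. Open state 1: 0a->1.
b: 0b undefined. 0b->0: ok.
aa: 1a undefined. 1a->0: ok.
ab: 1b undefined. 1b->0: no, baba/a meet in 1. 1b->1: no, baba/abba meet in 0. Open state 2: 1b->2.
aba: 2a undefined. 2a->0: ok.
abb: 2b undefined. 2b->0: ok.
All examples now run through 3 states with every (state, symbol) defined. Accept strings end in {0,2}, Reject strings end in {1}; accept={0,2}.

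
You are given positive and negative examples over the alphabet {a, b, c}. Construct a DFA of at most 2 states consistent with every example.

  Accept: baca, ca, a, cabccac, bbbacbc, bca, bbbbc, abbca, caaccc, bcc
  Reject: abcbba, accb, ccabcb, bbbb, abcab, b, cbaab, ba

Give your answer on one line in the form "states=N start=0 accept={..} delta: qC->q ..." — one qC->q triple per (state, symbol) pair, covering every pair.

State merging on the prefix tree: take the shortest (then alphabetical) example prefix whose next move is undefined and point that move at state 0, else 1, else 2, ...; a target is out if some Accept/Reject pair would then sit in one state with the same input left (inseparable). If every existing state is out, open a new one.
a: 0a undefined. 0a->0: ok.
b: 0b undefined. 0b->0: no, a/bbbb meet in 0. Open state 1: 0b->1.
c: 0c undefined. 0c->0: ok.
ba: 1a undefined. 1a->0: no, baca/ba meet in 0. 1a->1: ok.
bb: 1b undefined. 1b->0: no, ca/bbbb meet in 0. 1b->1: ok.
bc: 1c undefined. 1c->0: ok.
All examples now run through 2 states with every (state, symbol) defined. Accept strings end in {0}, Reject strings end in {1}; accept={0}.

states=2 start=0 accept={0} delta: 0a->0 0b->1 0c->0 1a->1 1b->1 1c->0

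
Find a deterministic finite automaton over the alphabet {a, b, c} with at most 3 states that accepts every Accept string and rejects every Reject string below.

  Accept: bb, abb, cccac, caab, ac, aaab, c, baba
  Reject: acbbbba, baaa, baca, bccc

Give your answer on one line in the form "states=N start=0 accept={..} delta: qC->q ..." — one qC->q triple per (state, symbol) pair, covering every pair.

states=3 start=0 accept={0,1} delta: 0a->0 0b->1 0c->0 1a->2 1b->1 1c->2 2a->1 2b->0 2c->1

State merging on the prefix tree: take the shortest (then alphabetical) example prefix whose next move is undefined and point that move at state 0, else 1, else 2, ...; a target is out if some Accept/Reject pair would then sit in one state with the same input left (inseparable). If every existing state is out, open a new one.
a: 0a undefined. 0a->0: ok.
b: 0b undefined. 0b->0: no, bb/baaa meet in 0. Open state 1: 0b->1.
c: 0c undefined. 0c->0: ok.
ba: 1a undefined. 1a->0: no, cccac/baaa meet in 0. 1a->1: no, caab/baaa meet in 1. Open state 2: 1a->2.
bb: 1b undefined. 1b->0: no, bb/acbbbba meet in 0. 1b->1: ok.
bc: 1c undefined. 1c->0: no, cccac/bccc meet in 0. 1c->1: no, bb/bccc meet in 1. 1c->2: ok.
baa: 2a undefined. 2a->0: no, cccac/baaa meet in 0. 2a->1: ok.
bab: 2b undefined. 2b->0: ok.
bac: 2c undefined. 2c->0: no, cccac/baca meet in 0. 2c->1: ok.
All examples now run through 3 states with every (state, symbol) defined. Accept strings end in {0,1}, Reject strings end in {2}; accept={0,1}.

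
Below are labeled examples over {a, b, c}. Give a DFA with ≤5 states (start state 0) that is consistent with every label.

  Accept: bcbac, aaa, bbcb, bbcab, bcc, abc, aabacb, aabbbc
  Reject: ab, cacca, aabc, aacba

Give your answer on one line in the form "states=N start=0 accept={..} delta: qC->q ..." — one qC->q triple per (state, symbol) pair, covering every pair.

states=4 start=0 accept={1,2,3} delta: 0a->1 0b->0 0c->2 1a->2 1b->0 1c->0 2a->2 2b->1 2c->3 3a->0 3b->3 3c->3

State merging on the prefix tree: take the shortest (then alphabetical) example prefix whose next move is undefined and point that move at state 0, else 1, else 2, ...; a target is out if some Accept/Reject pair would then sit in one state with the same input left (inseparable). If every existing state is out, open a new one.
a: 0a undefined. 0a->0: no, abc/aabc meet in 0 with "bc" left. Open state 1: 0a->1.
b: 0b undefined. 0b->0: ok.
c: 0c undefined. 0c->0: no, bbcab/ab meet in 1 with "b" left. 0c->1: no, bbcb/ab meet in 1 with "b" left. Open state 2: 0c->2.
aa: 1a undefined. 1a->0: no, aabbbc/aabc meet in 2. 1a->1: no, abc/aabc meet in 1 with "bc" left. 1a->2: ok.
ab: 1b undefined. 1b->0: ok.
ca: 2a undefined. 2a->0: no, aaa/ab meet in 0. 2a->1: no, bbcab/ab meet in 0. 2a->2: ok.
aab: 2b undefined. 2b->0: no, aaa/aabc meet in 2. 2b->1: ok.
aac: 2c undefined. 2c->0: no, bcbac/ab meet in 0. 2c->1: no, bcbac/aacba meet in 1. 2c->2: no, bcbac/cacca meet in 2. Open state 3: 2c->3.
aabc: 1c undefined. 1c->0: ok.
aacb: 3b undefined. 3b->0: no, bbcb/aacba meet in 1. 3b->1: no, aaa/aacba meet in 2. 3b->2: no, aaa/aacba meet in 2. 3b->3: ok.
cacc: 3c undefined. 3c->0: no, bbcb/cacca meet in 1. 3c->1: no, aaa/cacca meet in 2. 3c->2: no, aaa/cacca meet in 2. 3c->3: ok.
aacba: 3a undefined. 3a->0: ok.
All examples now run through 4 states with every (state, symbol) defined. Accept strings end in {1,2,3}, Reject strings end in {0}; accept={1,2,3}.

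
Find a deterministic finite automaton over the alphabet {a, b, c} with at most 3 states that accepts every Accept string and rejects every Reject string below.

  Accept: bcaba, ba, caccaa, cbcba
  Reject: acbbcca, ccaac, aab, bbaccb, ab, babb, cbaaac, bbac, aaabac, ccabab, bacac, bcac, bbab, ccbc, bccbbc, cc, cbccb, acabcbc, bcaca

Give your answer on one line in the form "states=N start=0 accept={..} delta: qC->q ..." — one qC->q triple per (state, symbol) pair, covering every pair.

states=3 start=0 accept={0} delta: 0a->0 0b->1 0c->1 1a->0 1b->1 1c->2 2a->1 2b->1 2c->2

State merging on the prefix tree: take the shortest (then alphabetical) example prefix whose next move is undefined and point that move at state 0, else 1, else 2, ...; a target is out if some Accept/Reject pair would then sit in one state with the same input left (inseparable). If every existing state is out, open a new one.
a: 0a undefined. 0a->0: ok.
b: 0b undefined. 0b->0: no, ba/aab meet in 0. Open state 1: 0b->1.
c: 0c undefined. 0c->0: no, caccaa/ccaac meet in 0. 0c->1: ok.
ba: 1a undefined. 1a->0: ok.
bb: 1b undefined. 1b->0: no, ba/babb meet in 0. 1b->1: ok.
bc: 1c undefined. 1c->0: no, bcaba/acbbcca meet in 0. 1c->1: no, bcaba/acbbcca meet in 0. Open state 2: 1c->2.
bca: 2a undefined. 2a->0: no, bcaba/bcaca meet in 0. 2a->1: ok.
bcc: 2c undefined. 2c->0: no, bcaba/acbbcca meet in 0. 2c->1: no, bcaba/acbbcca meet in 0. 2c->2: ok.
ccb: 2b undefined. 2b->0: no, bcaba/bbaccb meet in 0. 2b->1: ok.
All examples now run through 3 states with every (state, symbol) defined. Accept strings end in {0}, Reject strings end in {1,2}; accept={0}.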